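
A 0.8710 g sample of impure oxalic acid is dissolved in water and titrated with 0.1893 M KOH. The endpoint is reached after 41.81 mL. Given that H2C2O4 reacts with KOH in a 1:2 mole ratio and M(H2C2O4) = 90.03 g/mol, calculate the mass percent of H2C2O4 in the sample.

40.9%

n(KOH) = 0.1893 x 0.04181 = 0.007915 mol.
n(H2C2O4) = 0.007915 / 2 = 0.003957 mol.
mass of H2C2O4 = 0.003957 x 90.03 = 0.3563 g.
% purity = 0.3563 / 0.8710 x 100 = 40.9%.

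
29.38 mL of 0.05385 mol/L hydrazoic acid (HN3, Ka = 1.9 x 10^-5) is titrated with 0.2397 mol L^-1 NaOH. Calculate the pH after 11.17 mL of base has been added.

12.43

n(acid) = 0.05385 x 0.02938 = 0.001582 mol; n(NaOH) added = 0.2397 x 0.01117 = 0.002677 mol.
Base is in excess by 0.002677 - 0.001582 = 0.001095 mol in a total volume of 0.04055 L.
[OH^-] = 0.001095/0.04055 = 0.02701 M, so pOH = 1.57 and pH = 14.00 - 1.57 = 12.43.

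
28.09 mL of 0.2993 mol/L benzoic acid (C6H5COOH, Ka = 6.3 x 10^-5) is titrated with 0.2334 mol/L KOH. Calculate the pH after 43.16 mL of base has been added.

n(acid) = 0.2993 x 0.02809 = 0.008407 mol; n(KOH) added = 0.2334 x 0.04316 = 0.01007 mol.
Base is in excess by 0.01007 - 0.008407 = 0.001666 mol in a total volume of 0.07125 L.
[OH^-] = 0.001666/0.07125 = 0.02339 M, so pOH = 1.63 and pH = 14.00 - 1.63 = 12.37.

12.37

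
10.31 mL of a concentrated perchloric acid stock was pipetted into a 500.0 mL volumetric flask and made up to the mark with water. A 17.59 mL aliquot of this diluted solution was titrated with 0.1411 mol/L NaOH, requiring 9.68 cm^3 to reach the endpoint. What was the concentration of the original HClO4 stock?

3.77 M

n(NaOH) = 0.1411 x 0.009680 = 0.001366 mol.
n(HClO4) in the aliquot = 0.001366 mol.
[diluted HClO4] = 0.001366 / 0.01759 = 0.07765 M.
Dilution factor = 500.0/10.31 = 48.50, so [stock] = 0.07765 x 48.50 = 3.77 M.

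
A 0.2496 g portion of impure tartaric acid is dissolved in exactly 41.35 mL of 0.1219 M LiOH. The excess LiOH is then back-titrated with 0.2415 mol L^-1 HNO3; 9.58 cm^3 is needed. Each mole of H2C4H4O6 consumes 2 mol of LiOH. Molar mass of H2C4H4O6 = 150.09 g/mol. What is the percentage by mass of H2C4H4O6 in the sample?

Total n(LiOH) added = 0.1219 x 0.04135 = 0.005041 mol.
n(HNO3) used = 0.2415 x 0.009580 = 0.002314 mol, which equals the excess n(LiOH).
So n(LiOH) consumed by the sample = 0.005041 - 0.002314 = 0.002727 mol.
n(H2C4H4O6) = 0.002727 / 2 = 0.001363 mol.
mass H2C4H4O6 = 0.001363 x 150.09 = 0.2046 g, so %H2C4H4O6 = 0.2046/0.2496 x 100 = 82.0%.

82.0%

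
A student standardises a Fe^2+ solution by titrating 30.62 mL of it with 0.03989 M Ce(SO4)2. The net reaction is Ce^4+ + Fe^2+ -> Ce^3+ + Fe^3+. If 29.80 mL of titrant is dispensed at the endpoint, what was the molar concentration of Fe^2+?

n(Ce(SO4)2) = 0.03989 x 0.02980 = 0.001189 mol.
From the balanced equation, 1 mol Ce(SO4)2 reacts with 1 mol Fe^2+, so n(Fe^2+) = 0.001189 x 1/1 = 0.001189 mol.
[Fe^2+] = 0.001189 / 0.03062 L = 0.0388 M.

0.0388 M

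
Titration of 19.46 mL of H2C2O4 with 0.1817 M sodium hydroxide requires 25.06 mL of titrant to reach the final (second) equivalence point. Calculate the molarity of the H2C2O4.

n(NaOH) = 0.1817 x 0.02506 = 0.004553 mol.
At the final (second) equivalence point, 2 mol OH^- react per mol H2C2O4, so n(H2C2O4) = 0.004553 / 2 = 0.002277 mol.
[H2C2O4] = 0.002277 / 0.01946 L = 0.117 M.

0.117 M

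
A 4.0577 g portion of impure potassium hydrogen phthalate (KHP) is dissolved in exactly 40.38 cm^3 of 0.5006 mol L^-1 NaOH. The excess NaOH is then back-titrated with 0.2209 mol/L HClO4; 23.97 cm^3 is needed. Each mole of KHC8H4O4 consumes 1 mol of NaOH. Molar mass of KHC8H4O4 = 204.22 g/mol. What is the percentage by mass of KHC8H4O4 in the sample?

Total n(NaOH) added = 0.5006 x 0.04038 = 0.02021 mol.
n(HClO4) used = 0.2209 x 0.02397 = 0.005295 mol, which equals the excess n(NaOH).
So n(NaOH) consumed by the sample = 0.02021 - 0.005295 = 0.01492 mol.
n(KHC8H4O4) = 0.01492 / 1 = 0.01492 mol.
mass KHC8H4O4 = 0.01492 x 204.22 = 3.047 g, so %KHC8H4O4 = 3.047/4.0577 x 100 = 75.1%.

75.1%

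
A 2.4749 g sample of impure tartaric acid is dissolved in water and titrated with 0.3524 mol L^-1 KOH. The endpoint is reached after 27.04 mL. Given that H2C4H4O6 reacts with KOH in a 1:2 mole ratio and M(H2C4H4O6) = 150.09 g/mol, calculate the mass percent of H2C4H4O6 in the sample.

28.9%

n(KOH) = 0.3524 x 0.02704 = 0.009529 mol.
n(H2C4H4O6) = 0.009529 / 2 = 0.004764 mol.
mass of H2C4H4O6 = 0.004764 x 150.09 = 0.7151 g.
% purity = 0.7151 / 2.4749 x 100 = 28.9%.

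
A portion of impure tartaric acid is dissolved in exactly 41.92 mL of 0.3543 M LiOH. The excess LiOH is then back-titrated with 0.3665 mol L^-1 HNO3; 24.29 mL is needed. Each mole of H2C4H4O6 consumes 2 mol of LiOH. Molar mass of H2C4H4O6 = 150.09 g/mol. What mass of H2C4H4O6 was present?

Total n(LiOH) added = 0.3543 x 0.04192 = 0.01485 mol.
n(HNO3) used = 0.3665 x 0.02429 = 0.008902 mol, which equals the excess n(LiOH).
So n(LiOH) consumed by the sample = 0.01485 - 0.008902 = 0.005950 mol.
n(H2C4H4O6) = 0.005950 / 2 = 0.002975 mol.
mass = 0.002975 mol x 150.09 g/mol = 0.447 g.

0.447 g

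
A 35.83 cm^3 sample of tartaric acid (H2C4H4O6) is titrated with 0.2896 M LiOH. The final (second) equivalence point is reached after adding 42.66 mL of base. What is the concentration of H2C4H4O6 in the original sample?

0.172 M

n(LiOH) = 0.2896 x 0.04266 = 0.01235 mol.
At the final (second) equivalence point, 2 mol OH^- react per mol H2C4H4O6, so n(H2C4H4O6) = 0.01235 / 2 = 0.006177 mol.
[H2C4H4O6] = 0.006177 / 0.03583 L = 0.172 M.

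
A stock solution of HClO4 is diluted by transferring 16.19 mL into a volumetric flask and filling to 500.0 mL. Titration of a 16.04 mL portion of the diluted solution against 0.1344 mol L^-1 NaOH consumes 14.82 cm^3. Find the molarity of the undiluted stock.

n(NaOH) = 0.1344 x 0.01482 = 0.001992 mol.
n(HClO4) in the aliquot = 0.001992 mol.
[diluted HClO4] = 0.001992 / 0.01604 = 0.1242 M.
Dilution factor = 500.0/16.19 = 30.88, so [stock] = 0.1242 x 30.88 = 3.84 M.

3.84 M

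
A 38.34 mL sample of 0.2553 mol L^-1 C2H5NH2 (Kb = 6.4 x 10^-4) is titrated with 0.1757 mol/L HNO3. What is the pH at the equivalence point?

n(C2H5NH2) = 0.2553 x 0.03834 = 0.009788 mol; V(HNO3) at equivalence = 0.009788/0.1757 = 0.05571 L.
At equivalence the base is fully converted to C2H5NH3+; total volume = 0.09405 L, so [C2H5NH3+] = 0.009788/0.09405 = 0.1041 M.
Ka(C2H5NH3+) = Kw/Kb = 1.0e-14 / 6.4 x 10^-4 = 1.56e-11.
[H^+] = sqrt(Ka x [C2H5NH3+]) = sqrt(1.56e-11 x 0.1041) = 1.28e-6 M.
pH = -log(1.28e-6) = 5.89.

5.89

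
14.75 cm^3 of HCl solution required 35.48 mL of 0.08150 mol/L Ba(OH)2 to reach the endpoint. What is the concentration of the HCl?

n(Ba(OH)2) delivered = 0.08150 x 0.03548 = 0.002892 mol.
The reaction is 2 HCl + 1 Ba(OH)2, so n(HCl) = 0.002892 x 2/1 = 0.005783 mol.
[HCl] = 0.005783 mol / 0.01475 L = 0.392 M.

0.392 M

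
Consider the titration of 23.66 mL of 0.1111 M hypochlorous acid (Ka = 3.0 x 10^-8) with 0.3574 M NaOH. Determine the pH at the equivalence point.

n(HClO) = 0.1111 x 0.02366 = 0.002629 mol; V(NaOH) at equivalence = 0.002629/0.3574 = 0.007355 L.
At equivalence all the acid is converted to ClO-; total volume = 0.02366 + 0.007355 = 0.03101 L, so [ClO-] = 0.002629/0.03101 = 0.08475 M.
Kb = Kw/Ka = 1.0e-14 / 3.0 x 10^-8 = 3.33e-7.
[OH^-] = sqrt(Kb x [ClO-]) = sqrt(3.33e-7 x 0.08475) = 0.000168 M.
pOH = 3.77, so pH = 14.00 - 3.77 = 10.23.

10.23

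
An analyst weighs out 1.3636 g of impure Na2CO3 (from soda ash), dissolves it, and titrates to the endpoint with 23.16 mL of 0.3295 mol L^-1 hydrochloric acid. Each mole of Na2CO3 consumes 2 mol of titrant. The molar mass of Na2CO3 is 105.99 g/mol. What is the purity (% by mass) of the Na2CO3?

29.7%

n(HCl) = 0.3295 x 0.02316 = 0.007631 mol.
n(Na2CO3) = 0.007631 / 2 = 0.003816 mol.
mass of Na2CO3 = 0.003816 x 105.99 = 0.4044 g.
% purity = 0.4044 / 1.3636 x 100 = 29.7%.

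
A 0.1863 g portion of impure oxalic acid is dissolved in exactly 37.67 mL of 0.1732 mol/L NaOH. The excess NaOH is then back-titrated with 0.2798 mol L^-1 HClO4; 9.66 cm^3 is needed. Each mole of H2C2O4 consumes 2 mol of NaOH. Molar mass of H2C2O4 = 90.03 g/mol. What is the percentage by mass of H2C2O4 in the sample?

Total n(NaOH) added = 0.1732 x 0.03767 = 0.006524 mol.
n(HClO4) used = 0.2798 x 0.009660 = 0.002703 mol, which equals the excess n(NaOH).
So n(NaOH) consumed by the sample = 0.006524 - 0.002703 = 0.003822 mol.
n(H2C2O4) = 0.003822 / 2 = 0.001911 mol.
mass H2C2O4 = 0.001911 x 90.03 = 0.1720 g, so %H2C2O4 = 0.1720/0.1863 x 100 = 92.3%.

92.3%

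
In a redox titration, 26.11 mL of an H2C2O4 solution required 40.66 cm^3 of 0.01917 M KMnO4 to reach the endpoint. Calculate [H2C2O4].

n(KMnO4) = 0.01917 x 0.04066 = 0.0007795 mol.
From the balanced equation, 2 mol KMnO4 reacts with 5 mol H2C2O4, so n(H2C2O4) = 0.0007795 x 5/2 = 0.001949 mol.
[H2C2O4] = 0.001949 / 0.02611 L = 0.0746 M.

0.0746 M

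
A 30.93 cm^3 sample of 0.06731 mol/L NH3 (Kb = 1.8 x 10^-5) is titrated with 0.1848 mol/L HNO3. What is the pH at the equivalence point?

n(NH3) = 0.06731 x 0.03093 = 0.002082 mol; V(HNO3) at equivalence = 0.002082/0.1848 = 0.01127 L.
At equivalence the base is fully converted to NH4+; total volume = 0.04220 L, so [NH4+] = 0.002082/0.04220 = 0.04934 M.
Ka(NH4+) = Kw/Kb = 1.0e-14 / 1.8 x 10^-5 = 5.56e-10.
[H^+] = sqrt(Ka x [NH4+]) = sqrt(5.56e-10 x 0.04934) = 5.24e-6 M.
pH = -log(5.24e-6) = 5.28.

5.28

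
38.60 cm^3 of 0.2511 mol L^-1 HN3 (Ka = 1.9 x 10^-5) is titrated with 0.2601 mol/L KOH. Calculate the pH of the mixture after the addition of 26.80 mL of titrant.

5.13

Initial n(HN3) = 0.2511 x 0.03860 = 0.009692 mol.
n(KOH) added = 0.2601 x 0.02680 = 0.006971 mol, converting that many moles of HN3 to N3-.
Remaining n(HN3) = 0.002722 mol; n(N3-) = 0.006971 mol.
By Henderson-Hasselbalch, pH = pKa + log([A^-]/[HA]) = 4.72 + log(0.006971/0.002722) = 4.72 + (+0.41) = 5.13.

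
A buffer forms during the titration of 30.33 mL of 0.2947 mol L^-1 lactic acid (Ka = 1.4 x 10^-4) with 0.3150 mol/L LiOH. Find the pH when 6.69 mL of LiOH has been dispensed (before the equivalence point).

Initial n(HC3H5O3) = 0.2947 x 0.03033 = 0.008938 mol.
n(LiOH) added = 0.3150 x 0.006690 = 0.002107 mol, converting that many moles of HC3H5O3 to C3H5O3-.
Remaining n(HC3H5O3) = 0.006831 mol; n(C3H5O3-) = 0.002107 mol.
By Henderson-Hasselbalch, pH = pKa + log([A^-]/[HA]) = 3.85 + log(0.002107/0.006831) = 3.85 + (-0.51) = 3.34.

3.34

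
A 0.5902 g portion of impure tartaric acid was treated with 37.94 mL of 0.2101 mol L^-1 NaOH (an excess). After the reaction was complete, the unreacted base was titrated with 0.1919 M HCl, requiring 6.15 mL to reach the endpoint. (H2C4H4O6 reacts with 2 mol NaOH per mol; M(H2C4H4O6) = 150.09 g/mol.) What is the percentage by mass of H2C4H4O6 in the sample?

86.3%

Total n(NaOH) added = 0.2101 x 0.03794 = 0.007971 mol.
n(HCl) used = 0.1919 x 0.006150 = 0.001180 mol, which equals the excess n(NaOH).
So n(NaOH) consumed by the sample = 0.007971 - 0.001180 = 0.006791 mol.
n(H2C4H4O6) = 0.006791 / 2 = 0.003396 mol.
mass H2C4H4O6 = 0.003396 x 150.09 = 0.5096 g, so %H2C4H4O6 = 0.5096/0.5902 x 100 = 86.3%.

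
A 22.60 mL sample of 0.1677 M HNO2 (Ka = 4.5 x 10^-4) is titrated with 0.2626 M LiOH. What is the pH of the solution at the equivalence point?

8.18

n(HNO2) = 0.1677 x 0.02260 = 0.003790 mol; V(LiOH) at equivalence = 0.003790/0.2626 = 0.01443 L.
At equivalence all the acid is converted to NO2-; total volume = 0.02260 + 0.01443 = 0.03703 L, so [NO2-] = 0.003790/0.03703 = 0.1023 M.
Kb = Kw/Ka = 1.0e-14 / 4.5 x 10^-4 = 2.22e-11.
[OH^-] = sqrt(Kb x [NO2-]) = sqrt(2.22e-11 x 0.1023) = 1.51e-6 M.
pOH = 5.82, so pH = 14.00 - 5.82 = 8.18.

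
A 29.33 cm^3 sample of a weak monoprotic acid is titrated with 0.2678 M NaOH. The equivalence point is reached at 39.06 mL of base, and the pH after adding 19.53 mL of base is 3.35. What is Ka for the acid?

4.5 x 10^-4

19.53 mL is half of the equivalence volume, so this is the half-equivalence point where [HA] = [A^-].
At half-equivalence pH = pKa, so pKa = 3.35.
Ka = 10^(-3.35) = 4.5 x 10^-4.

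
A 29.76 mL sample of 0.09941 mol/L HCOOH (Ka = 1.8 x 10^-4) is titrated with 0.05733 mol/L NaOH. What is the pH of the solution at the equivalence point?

n(HCOOH) = 0.09941 x 0.02976 = 0.002958 mol; V(NaOH) at equivalence = 0.002958/0.05733 = 0.05160 L.
At equivalence all the acid is converted to HCOO-; total volume = 0.02976 + 0.05160 = 0.08136 L, so [HCOO-] = 0.002958/0.08136 = 0.03636 M.
Kb = Kw/Ka = 1.0e-14 / 1.8 x 10^-4 = 5.56e-11.
[OH^-] = sqrt(Kb x [HCOO-]) = sqrt(5.56e-11 x 0.03636) = 1.42e-6 M.
pOH = 5.85, so pH = 14.00 - 5.85 = 8.15.

8.15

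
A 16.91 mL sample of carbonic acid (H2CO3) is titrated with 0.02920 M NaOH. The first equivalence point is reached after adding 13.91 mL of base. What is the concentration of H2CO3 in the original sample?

n(NaOH) = 0.02920 x 0.01391 = 0.0004062 mol.
At the first equivalence point, 1 mol OH^- react per mol H2CO3, so n(H2CO3) = 0.0004062 / 1 = 0.0004062 mol.
[H2CO3] = 0.0004062 / 0.01691 L = 0.0240 M.

0.0240 M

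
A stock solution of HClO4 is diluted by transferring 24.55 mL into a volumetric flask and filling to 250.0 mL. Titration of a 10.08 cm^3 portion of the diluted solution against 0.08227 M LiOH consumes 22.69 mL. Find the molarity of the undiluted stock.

1.89 M

n(LiOH) = 0.08227 x 0.02269 = 0.001867 mol.
n(HClO4) in the aliquot = 0.001867 mol.
[diluted HClO4] = 0.001867 / 0.01008 = 0.1852 M.
Dilution factor = 250.0/24.55 = 10.18, so [stock] = 0.1852 x 10.18 = 1.89 M.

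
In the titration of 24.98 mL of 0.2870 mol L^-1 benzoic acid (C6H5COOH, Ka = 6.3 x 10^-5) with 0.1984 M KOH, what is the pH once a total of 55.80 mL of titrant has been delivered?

12.68

n(acid) = 0.2870 x 0.02498 = 0.007169 mol; n(KOH) added = 0.1984 x 0.05580 = 0.01107 mol.
Base is in excess by 0.01107 - 0.007169 = 0.003901 mol in a total volume of 0.08078 L.
[OH^-] = 0.003901/0.08078 = 0.04830 M, so pOH = 1.32 and pH = 14.00 - 1.32 = 12.68.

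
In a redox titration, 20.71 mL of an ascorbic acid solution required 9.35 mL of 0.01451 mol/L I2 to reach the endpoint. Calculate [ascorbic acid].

n(I2) = 0.01451 x 0.009350 = 0.0001357 mol.
From the balanced equation, 1 mol I2 reacts with 1 mol ascorbic acid, so n(ascorbic acid) = 0.0001357 x 1/1 = 0.0001357 mol.
[ascorbic acid] = 0.0001357 / 0.02071 L = 0.00655 M.

0.00655 M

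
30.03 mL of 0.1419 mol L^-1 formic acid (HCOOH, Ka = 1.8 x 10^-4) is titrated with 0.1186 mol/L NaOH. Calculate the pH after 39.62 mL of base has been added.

n(acid) = 0.1419 x 0.03003 = 0.004261 mol; n(NaOH) added = 0.1186 x 0.03962 = 0.004699 mol.
Base is in excess by 0.004699 - 0.004261 = 0.0004377 mol in a total volume of 0.06965 L.
[OH^-] = 0.0004377/0.06965 = 0.006284 M, so pOH = 2.20 and pH = 14.00 - 2.20 = 11.80.

11.80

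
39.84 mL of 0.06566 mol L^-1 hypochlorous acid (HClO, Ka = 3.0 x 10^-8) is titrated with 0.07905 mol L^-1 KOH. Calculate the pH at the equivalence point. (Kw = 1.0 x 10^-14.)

n(HClO) = 0.06566 x 0.03984 = 0.002616 mol; V(KOH) at equivalence = 0.002616/0.07905 = 0.03309 L.
At equivalence all the acid is converted to ClO-; total volume = 0.03984 + 0.03309 = 0.07293 L, so [ClO-] = 0.002616/0.07293 = 0.03587 M.
Kb = Kw/Ka = 1.0e-14 / 3.0 x 10^-8 = 3.33e-7.
[OH^-] = sqrt(Kb x [ClO-]) = sqrt(3.33e-7 x 0.03587) = 0.000109 M.
pOH = 3.96, so pH = 14.00 - 3.96 = 10.04.

10.04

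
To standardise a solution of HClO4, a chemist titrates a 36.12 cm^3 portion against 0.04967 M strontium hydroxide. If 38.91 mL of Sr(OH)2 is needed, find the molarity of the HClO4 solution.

n(Sr(OH)2) delivered = 0.04967 x 0.03891 = 0.001933 mol.
The reaction is 2 HClO4 + 1 Sr(OH)2, so n(HClO4) = 0.001933 x 2/1 = 0.003865 mol.
[HClO4] = 0.003865 mol / 0.03612 L = 0.107 M.

0.107 M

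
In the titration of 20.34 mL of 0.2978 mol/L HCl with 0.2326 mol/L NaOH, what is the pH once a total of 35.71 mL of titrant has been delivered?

n(acid) = 0.2978 x 0.02034 = 0.006057 mol; n(NaOH) added = 0.2326 x 0.03571 = 0.008306 mol.
Base is in excess by 0.008306 - 0.006057 = 0.002249 mol in a total volume of 0.05605 L.
[OH^-] = 0.002249/0.05605 = 0.04012 M, so pOH = 1.40 and pH = 14.00 - 1.40 = 12.60.

12.60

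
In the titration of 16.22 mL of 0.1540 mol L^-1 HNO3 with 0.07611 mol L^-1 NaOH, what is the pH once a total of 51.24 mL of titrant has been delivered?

n(acid) = 0.1540 x 0.01622 = 0.002498 mol; n(NaOH) added = 0.07611 x 0.05124 = 0.003900 mol.
Base is in excess by 0.003900 - 0.002498 = 0.001402 mol in a total volume of 0.06746 L.
[OH^-] = 0.001402/0.06746 = 0.02078 M, so pOH = 1.68 and pH = 14.00 - 1.68 = 12.32.

12.32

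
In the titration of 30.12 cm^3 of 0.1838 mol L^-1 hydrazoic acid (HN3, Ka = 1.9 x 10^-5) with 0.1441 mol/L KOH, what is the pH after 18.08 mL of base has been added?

Initial n(HN3) = 0.1838 x 0.03012 = 0.005536 mol.
n(KOH) added = 0.1441 x 0.01808 = 0.002605 mol, converting that many moles of HN3 to N3-.
Remaining n(HN3) = 0.002931 mol; n(N3-) = 0.002605 mol.
By Henderson-Hasselbalch, pH = pKa + log([A^-]/[HA]) = 4.72 + log(0.002605/0.002931) = 4.72 + (-0.05) = 4.67.

4.67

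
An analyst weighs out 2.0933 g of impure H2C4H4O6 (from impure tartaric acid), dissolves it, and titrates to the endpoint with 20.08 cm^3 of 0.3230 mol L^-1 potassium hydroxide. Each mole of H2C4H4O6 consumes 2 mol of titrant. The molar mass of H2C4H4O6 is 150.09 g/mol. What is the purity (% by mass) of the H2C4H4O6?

23.3%

n(KOH) = 0.3230 x 0.02008 = 0.006486 mol.
n(H2C4H4O6) = 0.006486 / 2 = 0.003243 mol.
mass of H2C4H4O6 = 0.003243 x 150.09 = 0.4867 g.
% purity = 0.4867 / 2.0933 x 100 = 23.3%.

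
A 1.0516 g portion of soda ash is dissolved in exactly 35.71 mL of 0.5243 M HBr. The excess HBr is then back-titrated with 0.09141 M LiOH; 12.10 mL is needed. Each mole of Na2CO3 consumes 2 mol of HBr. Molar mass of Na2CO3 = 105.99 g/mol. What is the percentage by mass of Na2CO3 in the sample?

88.8%

Total n(HBr) added = 0.5243 x 0.03571 = 0.01872 mol.
n(LiOH) used = 0.09141 x 0.01210 = 0.001106 mol, which equals the excess n(HBr).
So n(HBr) consumed by the sample = 0.01872 - 0.001106 = 0.01762 mol.
n(Na2CO3) = 0.01762 / 2 = 0.008808 mol.
mass Na2CO3 = 0.008808 x 105.99 = 0.9336 g, so %Na2CO3 = 0.9336/1.0516 x 100 = 88.8%.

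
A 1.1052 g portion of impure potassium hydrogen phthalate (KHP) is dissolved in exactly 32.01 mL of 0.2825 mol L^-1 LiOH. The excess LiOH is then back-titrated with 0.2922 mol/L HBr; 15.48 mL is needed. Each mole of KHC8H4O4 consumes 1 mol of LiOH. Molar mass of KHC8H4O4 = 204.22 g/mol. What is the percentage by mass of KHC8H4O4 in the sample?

Total n(LiOH) added = 0.2825 x 0.03201 = 0.009043 mol.
n(HBr) used = 0.2922 x 0.01548 = 0.004523 mol, which equals the excess n(LiOH).
So n(LiOH) consumed by the sample = 0.009043 - 0.004523 = 0.004520 mol.
n(KHC8H4O4) = 0.004520 / 1 = 0.004520 mol.
mass KHC8H4O4 = 0.004520 x 204.22 = 0.9230 g, so %KHC8H4O4 = 0.9230/1.1052 x 100 = 83.5%.

83.5%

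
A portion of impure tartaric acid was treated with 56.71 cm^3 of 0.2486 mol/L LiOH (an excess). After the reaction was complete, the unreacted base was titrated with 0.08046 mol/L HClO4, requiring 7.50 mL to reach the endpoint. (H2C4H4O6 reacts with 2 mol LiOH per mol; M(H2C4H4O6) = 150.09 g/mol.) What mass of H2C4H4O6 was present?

Total n(LiOH) added = 0.2486 x 0.05671 = 0.01410 mol.
n(HClO4) used = 0.08046 x 0.007500 = 0.0006035 mol, which equals the excess n(LiOH).
So n(LiOH) consumed by the sample = 0.01410 - 0.0006035 = 0.01349 mol.
n(H2C4H4O6) = 0.01349 / 2 = 0.006747 mol.
mass = 0.006747 mol x 150.09 g/mol = 1.01 g.

1.01 g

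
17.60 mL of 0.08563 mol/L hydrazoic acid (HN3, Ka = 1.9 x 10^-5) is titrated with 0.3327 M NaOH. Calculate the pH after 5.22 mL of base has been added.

12.00

n(acid) = 0.08563 x 0.01760 = 0.001507 mol; n(NaOH) added = 0.3327 x 0.005220 = 0.001737 mol.
Base is in excess by 0.001737 - 0.001507 = 0.0002296 mol in a total volume of 0.02282 L.
[OH^-] = 0.0002296/0.02282 = 0.01006 M, so pOH = 2.00 and pH = 14.00 - 2.00 = 12.00.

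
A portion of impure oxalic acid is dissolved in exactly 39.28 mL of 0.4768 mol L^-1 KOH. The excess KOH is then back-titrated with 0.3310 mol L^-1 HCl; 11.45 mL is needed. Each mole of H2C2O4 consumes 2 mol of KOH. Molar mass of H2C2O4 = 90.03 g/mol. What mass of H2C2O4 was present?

0.672 g

Total n(KOH) added = 0.4768 x 0.03928 = 0.01873 mol.
n(HCl) used = 0.3310 x 0.01145 = 0.003790 mol, which equals the excess n(KOH).
So n(KOH) consumed by the sample = 0.01873 - 0.003790 = 0.01494 mol.
n(H2C2O4) = 0.01494 / 2 = 0.007469 mol.
mass = 0.007469 mol x 90.03 g/mol = 0.672 g.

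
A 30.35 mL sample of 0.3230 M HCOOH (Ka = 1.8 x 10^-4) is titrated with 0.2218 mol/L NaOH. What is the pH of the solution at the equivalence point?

8.43

n(HCOOH) = 0.3230 x 0.03035 = 0.009803 mol; V(NaOH) at equivalence = 0.009803/0.2218 = 0.04420 L.
At equivalence all the acid is converted to HCOO-; total volume = 0.03035 + 0.04420 = 0.07455 L, so [HCOO-] = 0.009803/0.07455 = 0.1315 M.
Kb = Kw/Ka = 1.0e-14 / 1.8 x 10^-4 = 5.56e-11.
[OH^-] = sqrt(Kb x [HCOO-]) = sqrt(5.56e-11 x 0.1315) = 2.70e-6 M.
pOH = 5.57, so pH = 14.00 - 5.57 = 8.43.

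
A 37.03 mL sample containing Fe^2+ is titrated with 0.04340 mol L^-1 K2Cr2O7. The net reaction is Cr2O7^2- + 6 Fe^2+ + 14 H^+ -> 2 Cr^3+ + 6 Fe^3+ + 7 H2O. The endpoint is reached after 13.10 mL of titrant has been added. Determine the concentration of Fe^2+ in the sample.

n(K2Cr2O7) = 0.04340 x 0.01310 = 0.0005685 mol.
From the balanced equation, 1 mol K2Cr2O7 reacts with 6 mol Fe^2+, so n(Fe^2+) = 0.0005685 x 6/1 = 0.003411 mol.
[Fe^2+] = 0.003411 / 0.03703 L = 0.0921 M.

0.0921 M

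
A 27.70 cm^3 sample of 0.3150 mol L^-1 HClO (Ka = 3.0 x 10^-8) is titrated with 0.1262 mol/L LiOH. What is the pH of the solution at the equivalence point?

10.24

n(HClO) = 0.3150 x 0.02770 = 0.008726 mol; V(LiOH) at equivalence = 0.008726/0.1262 = 0.06914 L.
At equivalence all the acid is converted to ClO-; total volume = 0.02770 + 0.06914 = 0.09684 L, so [ClO-] = 0.008726/0.09684 = 0.09010 M.
Kb = Kw/Ka = 1.0e-14 / 3.0 x 10^-8 = 3.33e-7.
[OH^-] = sqrt(Kb x [ClO-]) = sqrt(3.33e-7 x 0.09010) = 0.000173 M.
pOH = 3.76, so pH = 14.00 - 3.76 = 10.24.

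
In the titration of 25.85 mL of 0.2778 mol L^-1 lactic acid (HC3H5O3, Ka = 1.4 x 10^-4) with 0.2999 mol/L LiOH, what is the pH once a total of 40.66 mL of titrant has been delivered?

12.88

n(acid) = 0.2778 x 0.02585 = 0.007181 mol; n(LiOH) added = 0.2999 x 0.04066 = 0.01219 mol.
Base is in excess by 0.01219 - 0.007181 = 0.005013 mol in a total volume of 0.06651 L.
[OH^-] = 0.005013/0.06651 = 0.07537 M, so pOH = 1.12 and pH = 14.00 - 1.12 = 12.88.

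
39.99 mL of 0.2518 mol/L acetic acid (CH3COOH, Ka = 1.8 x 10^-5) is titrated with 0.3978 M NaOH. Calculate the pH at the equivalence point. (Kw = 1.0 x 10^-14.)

n(CH3COOH) = 0.2518 x 0.03999 = 0.01007 mol; V(NaOH) at equivalence = 0.01007/0.3978 = 0.02531 L.
At equivalence all the acid is converted to CH3COO-; total volume = 0.03999 + 0.02531 = 0.06530 L, so [CH3COO-] = 0.01007/0.06530 = 0.1542 M.
Kb = Kw/Ka = 1.0e-14 / 1.8 x 10^-5 = 5.56e-10.
[OH^-] = sqrt(Kb x [CH3COO-]) = sqrt(5.56e-10 x 0.1542) = 9.26e-6 M.
pOH = 5.03, so pH = 14.00 - 5.03 = 8.97.

8.97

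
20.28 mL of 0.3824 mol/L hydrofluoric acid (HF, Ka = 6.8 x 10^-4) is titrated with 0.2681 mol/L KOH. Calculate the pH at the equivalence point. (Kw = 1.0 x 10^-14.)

n(HF) = 0.3824 x 0.02028 = 0.007755 mol; V(KOH) at equivalence = 0.007755/0.2681 = 0.02893 L.
At equivalence all the acid is converted to F-; total volume = 0.02028 + 0.02893 = 0.04921 L, so [F-] = 0.007755/0.04921 = 0.1576 M.
Kb = Kw/Ka = 1.0e-14 / 6.8 x 10^-4 = 1.47e-11.
[OH^-] = sqrt(Kb x [F-]) = sqrt(1.47e-11 x 0.1576) = 1.52e-6 M.
pOH = 5.82, so pH = 14.00 - 5.82 = 8.18.

8.18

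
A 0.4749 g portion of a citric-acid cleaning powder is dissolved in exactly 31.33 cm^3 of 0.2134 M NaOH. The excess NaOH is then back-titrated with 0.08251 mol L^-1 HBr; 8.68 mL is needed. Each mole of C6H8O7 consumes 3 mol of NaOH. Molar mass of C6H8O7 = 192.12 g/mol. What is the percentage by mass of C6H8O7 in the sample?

80.5%

Total n(NaOH) added = 0.2134 x 0.03133 = 0.006686 mol.
n(HBr) used = 0.08251 x 0.008680 = 0.0007162 mol, which equals the excess n(NaOH).
So n(NaOH) consumed by the sample = 0.006686 - 0.0007162 = 0.005970 mol.
n(C6H8O7) = 0.005970 / 3 = 0.001990 mol.
mass C6H8O7 = 0.001990 x 192.12 = 0.3823 g, so %C6H8O7 = 0.3823/0.4749 x 100 = 80.5%.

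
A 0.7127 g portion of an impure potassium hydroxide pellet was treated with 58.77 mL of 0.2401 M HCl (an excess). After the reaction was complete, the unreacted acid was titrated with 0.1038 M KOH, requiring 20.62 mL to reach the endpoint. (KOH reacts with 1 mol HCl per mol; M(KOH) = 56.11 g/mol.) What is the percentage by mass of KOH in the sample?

Total n(HCl) added = 0.2401 x 0.05877 = 0.01411 mol.
n(KOH) used = 0.1038 x 0.02062 = 0.002140 mol, which equals the excess n(HCl).
So n(HCl) consumed by the sample = 0.01411 - 0.002140 = 0.01197 mol.
n(KOH) = 0.01197 / 1 = 0.01197 mol.
mass KOH = 0.01197 x 56.11 = 0.6717 g, so %KOH = 0.6717/0.7127 x 100 = 94.2%.

94.2%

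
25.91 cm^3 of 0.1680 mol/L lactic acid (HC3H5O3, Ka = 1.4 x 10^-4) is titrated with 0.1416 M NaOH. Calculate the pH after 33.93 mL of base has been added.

11.88

n(acid) = 0.1680 x 0.02591 = 0.004353 mol; n(NaOH) added = 0.1416 x 0.03393 = 0.004804 mol.
Base is in excess by 0.004804 - 0.004353 = 0.0004516 mol in a total volume of 0.05984 L.
[OH^-] = 0.0004516/0.05984 = 0.007547 M, so pOH = 2.12 and pH = 14.00 - 2.12 = 11.88.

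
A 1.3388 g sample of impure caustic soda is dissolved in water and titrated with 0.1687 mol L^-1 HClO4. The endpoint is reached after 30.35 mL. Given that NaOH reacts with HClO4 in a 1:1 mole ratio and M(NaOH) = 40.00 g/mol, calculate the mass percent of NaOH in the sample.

n(HClO4) = 0.1687 x 0.03035 = 0.005120 mol.
n(NaOH) = 0.005120 / 1 = 0.005120 mol.
mass of NaOH = 0.005120 x 40.00 = 0.2048 g.
% purity = 0.2048 / 1.3388 x 100 = 15.3%.

15.3%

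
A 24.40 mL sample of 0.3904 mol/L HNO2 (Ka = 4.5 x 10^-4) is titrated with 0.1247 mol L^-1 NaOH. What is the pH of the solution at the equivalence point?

8.16

n(HNO2) = 0.3904 x 0.02440 = 0.009526 mol; V(NaOH) at equivalence = 0.009526/0.1247 = 0.07639 L.
At equivalence all the acid is converted to NO2-; total volume = 0.02440 + 0.07639 = 0.1008 L, so [NO2-] = 0.009526/0.1008 = 0.09451 M.
Kb = Kw/Ka = 1.0e-14 / 4.5 x 10^-4 = 2.22e-11.
[OH^-] = sqrt(Kb x [NO2-]) = sqrt(2.22e-11 x 0.09451) = 1.45e-6 M.
pOH = 5.84, so pH = 14.00 - 5.84 = 8.16.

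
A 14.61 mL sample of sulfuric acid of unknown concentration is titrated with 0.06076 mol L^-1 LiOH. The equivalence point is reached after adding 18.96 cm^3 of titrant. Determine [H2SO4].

n(LiOH) delivered = 0.06076 x 0.01896 = 0.001152 mol.
The reaction is 1 H2SO4 + 2 LiOH, so n(H2SO4) = 0.001152 x 1/2 = 0.0005760 mol.
[H2SO4] = 0.0005760 mol / 0.01461 L = 0.0394 M.

0.0394 M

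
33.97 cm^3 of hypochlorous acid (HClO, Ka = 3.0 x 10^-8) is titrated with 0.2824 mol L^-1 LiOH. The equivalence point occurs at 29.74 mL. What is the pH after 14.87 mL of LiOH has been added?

14.87 mL is exactly half the equivalence volume (29.74/2), i.e. the half-equivalence point.
There, n(HA) = n(A^-), so pH = pKa = -log(3.0 x 10^-8) = 7.52.

7.52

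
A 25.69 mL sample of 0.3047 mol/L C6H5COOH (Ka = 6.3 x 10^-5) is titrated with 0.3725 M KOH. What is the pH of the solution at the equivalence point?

8.71

n(C6H5COOH) = 0.3047 x 0.02569 = 0.007828 mol; V(KOH) at equivalence = 0.007828/0.3725 = 0.02101 L.
At equivalence all the acid is converted to C6H5COO-; total volume = 0.02569 + 0.02101 = 0.04670 L, so [C6H5COO-] = 0.007828/0.04670 = 0.1676 M.
Kb = Kw/Ka = 1.0e-14 / 6.3 x 10^-5 = 1.59e-10.
[OH^-] = sqrt(Kb x [C6H5COO-]) = sqrt(1.59e-10 x 0.1676) = 5.16e-6 M.
pOH = 5.29, so pH = 14.00 - 5.29 = 8.71.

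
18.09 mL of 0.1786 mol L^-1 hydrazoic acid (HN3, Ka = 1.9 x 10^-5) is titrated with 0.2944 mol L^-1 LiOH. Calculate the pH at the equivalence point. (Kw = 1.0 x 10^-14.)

n(HN3) = 0.1786 x 0.01809 = 0.003231 mol; V(LiOH) at equivalence = 0.003231/0.2944 = 0.01097 L.
At equivalence all the acid is converted to N3-; total volume = 0.01809 + 0.01097 = 0.02906 L, so [N3-] = 0.003231/0.02906 = 0.1112 M.
Kb = Kw/Ka = 1.0e-14 / 1.9 x 10^-5 = 5.26e-10.
[OH^-] = sqrt(Kb x [N3-]) = sqrt(5.26e-10 x 0.1112) = 7.65e-6 M.
pOH = 5.12, so pH = 14.00 - 5.12 = 8.88.

8.88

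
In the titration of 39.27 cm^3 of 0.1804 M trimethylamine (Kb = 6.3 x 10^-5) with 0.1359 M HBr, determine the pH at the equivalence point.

n((CH3)3N) = 0.1804 x 0.03927 = 0.007084 mol; V(HBr) at equivalence = 0.007084/0.1359 = 0.05213 L.
At equivalence the base is fully converted to (CH3)3NH+; total volume = 0.09140 L, so [(CH3)3NH+] = 0.007084/0.09140 = 0.07751 M.
Ka((CH3)3NH+) = Kw/Kb = 1.0e-14 / 6.3 x 10^-5 = 1.59e-10.
[H^+] = sqrt(Ka x [(CH3)3NH+]) = sqrt(1.59e-10 x 0.07751) = 3.51e-6 M.
pH = -log(3.51e-6) = 5.45.

5.45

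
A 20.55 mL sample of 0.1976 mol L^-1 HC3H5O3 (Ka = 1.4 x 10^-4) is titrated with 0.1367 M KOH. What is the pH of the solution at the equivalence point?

8.38

n(HC3H5O3) = 0.1976 x 0.02055 = 0.004061 mol; V(KOH) at equivalence = 0.004061/0.1367 = 0.02971 L.
At equivalence all the acid is converted to C3H5O3-; total volume = 0.02055 + 0.02971 = 0.05026 L, so [C3H5O3-] = 0.004061/0.05026 = 0.08080 M.
Kb = Kw/Ka = 1.0e-14 / 1.4 x 10^-4 = 7.14e-11.
[OH^-] = sqrt(Kb x [C3H5O3-]) = sqrt(7.14e-11 x 0.08080) = 2.40e-6 M.
pOH = 5.62, so pH = 14.00 - 5.62 = 8.38.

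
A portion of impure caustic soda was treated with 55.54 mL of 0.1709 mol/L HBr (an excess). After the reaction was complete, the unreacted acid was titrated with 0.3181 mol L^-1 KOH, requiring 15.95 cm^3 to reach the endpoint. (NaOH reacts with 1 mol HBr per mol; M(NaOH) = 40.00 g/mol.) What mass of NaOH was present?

0.177 g

Total n(HBr) added = 0.1709 x 0.05554 = 0.009492 mol.
n(KOH) used = 0.3181 x 0.01595 = 0.005074 mol, which equals the excess n(HBr).
So n(HBr) consumed by the sample = 0.009492 - 0.005074 = 0.004418 mol.
n(NaOH) = 0.004418 / 1 = 0.004418 mol.
mass = 0.004418 mol x 40.00 g/mol = 0.177 g.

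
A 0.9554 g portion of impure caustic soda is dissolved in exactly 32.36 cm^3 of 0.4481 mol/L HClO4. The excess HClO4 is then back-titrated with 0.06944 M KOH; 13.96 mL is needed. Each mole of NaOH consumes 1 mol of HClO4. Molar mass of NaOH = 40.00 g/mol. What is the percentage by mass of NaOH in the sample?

Total n(HClO4) added = 0.4481 x 0.03236 = 0.01450 mol.
n(KOH) used = 0.06944 x 0.01396 = 0.0009694 mol, which equals the excess n(HClO4).
So n(HClO4) consumed by the sample = 0.01450 - 0.0009694 = 0.01353 mol.
n(NaOH) = 0.01353 / 1 = 0.01353 mol.
mass NaOH = 0.01353 x 40.00 = 0.5412 g, so %NaOH = 0.5412/0.9554 x 100 = 56.7%.

56.7%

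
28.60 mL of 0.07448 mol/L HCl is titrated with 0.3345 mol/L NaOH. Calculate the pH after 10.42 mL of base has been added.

n(acid) = 0.07448 x 0.02860 = 0.002130 mol; n(NaOH) added = 0.3345 x 0.01042 = 0.003485 mol.
Base is in excess by 0.003485 - 0.002130 = 0.001355 mol in a total volume of 0.03902 L.
[OH^-] = 0.001355/0.03902 = 0.03474 M, so pOH = 1.46 and pH = 14.00 - 1.46 = 12.54.

12.54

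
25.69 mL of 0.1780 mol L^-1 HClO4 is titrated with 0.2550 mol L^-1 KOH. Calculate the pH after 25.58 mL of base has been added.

n(acid) = 0.1780 x 0.02569 = 0.004573 mol; n(KOH) added = 0.2550 x 0.02558 = 0.006523 mol.
Base is in excess by 0.006523 - 0.004573 = 0.001950 mol in a total volume of 0.05127 L.
[OH^-] = 0.001950/0.05127 = 0.03804 M, so pOH = 1.42 and pH = 14.00 - 1.42 = 12.58.

12.58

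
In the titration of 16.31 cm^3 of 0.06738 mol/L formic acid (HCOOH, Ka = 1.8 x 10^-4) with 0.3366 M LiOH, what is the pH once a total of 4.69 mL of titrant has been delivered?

n(acid) = 0.06738 x 0.01631 = 0.001099 mol; n(LiOH) added = 0.3366 x 0.004690 = 0.001579 mol.
Base is in excess by 0.001579 - 0.001099 = 0.0004797 mol in a total volume of 0.02100 L.
[OH^-] = 0.0004797/0.02100 = 0.02284 M, so pOH = 1.64 and pH = 14.00 - 1.64 = 12.36.

12.36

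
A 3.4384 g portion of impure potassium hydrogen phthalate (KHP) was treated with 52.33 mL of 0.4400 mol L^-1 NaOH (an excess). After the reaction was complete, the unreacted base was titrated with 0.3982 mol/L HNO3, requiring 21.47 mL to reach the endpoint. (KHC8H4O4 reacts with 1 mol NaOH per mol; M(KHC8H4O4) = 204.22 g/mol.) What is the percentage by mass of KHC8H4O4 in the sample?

86.0%

Total n(NaOH) added = 0.4400 x 0.05233 = 0.02303 mol.
n(HNO3) used = 0.3982 x 0.02147 = 0.008549 mol, which equals the excess n(NaOH).
So n(NaOH) consumed by the sample = 0.02303 - 0.008549 = 0.01448 mol.
n(KHC8H4O4) = 0.01448 / 1 = 0.01448 mol.
mass KHC8H4O4 = 0.01448 x 204.22 = 2.956 g, so %KHC8H4O4 = 2.956/3.4384 x 100 = 86.0%.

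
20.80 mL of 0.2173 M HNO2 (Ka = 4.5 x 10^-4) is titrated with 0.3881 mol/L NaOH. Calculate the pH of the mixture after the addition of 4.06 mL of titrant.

Initial n(HNO2) = 0.2173 x 0.02080 = 0.004520 mol.
n(NaOH) added = 0.3881 x 0.004060 = 0.001576 mol, converting that many moles of HNO2 to NO2-.
Remaining n(HNO2) = 0.002944 mol; n(NO2-) = 0.001576 mol.
By Henderson-Hasselbalch, pH = pKa + log([A^-]/[HA]) = 3.35 + log(0.001576/0.002944) = 3.35 + (-0.27) = 3.08.

3.08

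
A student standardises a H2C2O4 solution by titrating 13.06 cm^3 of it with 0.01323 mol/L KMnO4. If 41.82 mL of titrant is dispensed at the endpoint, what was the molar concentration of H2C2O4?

n(KMnO4) = 0.01323 x 0.04182 = 0.0005533 mol.
From the balanced equation, 2 mol KMnO4 reacts with 5 mol H2C2O4, so n(H2C2O4) = 0.0005533 x 5/2 = 0.001383 mol.
[H2C2O4] = 0.001383 / 0.01306 L = 0.106 M.

0.106 M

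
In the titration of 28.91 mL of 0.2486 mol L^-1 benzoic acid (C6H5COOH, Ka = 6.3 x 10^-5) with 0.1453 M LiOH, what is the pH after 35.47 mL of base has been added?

4.60

Initial n(C6H5COOH) = 0.2486 x 0.02891 = 0.007187 mol.
n(LiOH) added = 0.1453 x 0.03547 = 0.005154 mol, converting that many moles of C6H5COOH to C6H5COO-.
Remaining n(C6H5COOH) = 0.002033 mol; n(C6H5COO-) = 0.005154 mol.
By Henderson-Hasselbalch, pH = pKa + log([A^-]/[HA]) = 4.20 + log(0.005154/0.002033) = 4.20 + (+0.40) = 4.60.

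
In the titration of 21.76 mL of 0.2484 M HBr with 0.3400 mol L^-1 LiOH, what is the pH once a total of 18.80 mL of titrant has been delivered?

n(acid) = 0.2484 x 0.02176 = 0.005405 mol; n(LiOH) added = 0.3400 x 0.01880 = 0.006392 mol.
Base is in excess by 0.006392 - 0.005405 = 0.0009868 mol in a total volume of 0.04056 L.
[OH^-] = 0.0009868/0.04056 = 0.02433 M, so pOH = 1.61 and pH = 14.00 - 1.61 = 12.39.

12.39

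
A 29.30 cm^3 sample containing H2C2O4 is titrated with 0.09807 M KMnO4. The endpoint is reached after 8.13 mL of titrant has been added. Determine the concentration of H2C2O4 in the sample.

n(KMnO4) = 0.09807 x 0.008130 = 0.0007973 mol.
From the balanced equation, 2 mol KMnO4 reacts with 5 mol H2C2O4, so n(H2C2O4) = 0.0007973 x 5/2 = 0.001993 mol.
[H2C2O4] = 0.001993 / 0.02930 L = 0.0680 M.

0.0680 M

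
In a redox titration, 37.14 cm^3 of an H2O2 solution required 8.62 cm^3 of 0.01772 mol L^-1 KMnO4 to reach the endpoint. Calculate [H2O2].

0.0103 M

n(KMnO4) = 0.01772 x 0.008620 = 0.0001527 mol.
From the balanced equation, 2 mol KMnO4 reacts with 5 mol H2O2, so n(H2O2) = 0.0001527 x 5/2 = 0.0003819 mol.
[H2O2] = 0.0003819 / 0.03714 L = 0.0103 M.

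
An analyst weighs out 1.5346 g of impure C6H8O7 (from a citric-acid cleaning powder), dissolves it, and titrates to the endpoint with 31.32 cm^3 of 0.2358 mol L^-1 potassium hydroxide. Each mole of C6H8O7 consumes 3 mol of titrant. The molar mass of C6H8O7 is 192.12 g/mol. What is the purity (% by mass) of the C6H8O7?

n(KOH) = 0.2358 x 0.03132 = 0.007385 mol.
n(C6H8O7) = 0.007385 / 3 = 0.002462 mol.
mass of C6H8O7 = 0.002462 x 192.12 = 0.4730 g.
% purity = 0.4730 / 1.5346 x 100 = 30.8%.

30.8%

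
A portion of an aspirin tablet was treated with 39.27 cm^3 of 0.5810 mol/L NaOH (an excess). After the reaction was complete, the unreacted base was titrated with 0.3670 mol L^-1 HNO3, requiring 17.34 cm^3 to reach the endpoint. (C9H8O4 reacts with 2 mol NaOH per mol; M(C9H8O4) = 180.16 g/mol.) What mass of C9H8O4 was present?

1.48 g

Total n(NaOH) added = 0.5810 x 0.03927 = 0.02282 mol.
n(HNO3) used = 0.3670 x 0.01734 = 0.006364 mol, which equals the excess n(NaOH).
So n(NaOH) consumed by the sample = 0.02282 - 0.006364 = 0.01645 mol.
n(C9H8O4) = 0.01645 / 2 = 0.008226 mol.
mass = 0.008226 mol x 180.16 g/mol = 1.48 g.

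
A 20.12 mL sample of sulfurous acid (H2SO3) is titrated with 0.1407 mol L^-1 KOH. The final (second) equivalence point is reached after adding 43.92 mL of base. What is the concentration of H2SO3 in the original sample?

n(KOH) = 0.1407 x 0.04392 = 0.006180 mol.
At the final (second) equivalence point, 2 mol OH^- react per mol H2SO3, so n(H2SO3) = 0.006180 / 2 = 0.003090 mol.
[H2SO3] = 0.003090 / 0.02012 L = 0.154 M.

0.154 M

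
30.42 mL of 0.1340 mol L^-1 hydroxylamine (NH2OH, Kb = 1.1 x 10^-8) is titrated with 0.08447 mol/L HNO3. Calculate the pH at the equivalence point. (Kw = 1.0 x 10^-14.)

3.66

n(NH2OH) = 0.1340 x 0.03042 = 0.004076 mol; V(HNO3) at equivalence = 0.004076/0.08447 = 0.04826 L.
At equivalence the base is fully converted to NH3OH+; total volume = 0.07868 L, so [NH3OH+] = 0.004076/0.07868 = 0.05181 M.
Ka(NH3OH+) = Kw/Kb = 1.0e-14 / 1.1 x 10^-8 = 9.09e-7.
[H^+] = sqrt(Ka x [NH3OH+]) = sqrt(9.09e-7 x 0.05181) = 0.000217 M.
pH = -log(0.000217) = 3.66.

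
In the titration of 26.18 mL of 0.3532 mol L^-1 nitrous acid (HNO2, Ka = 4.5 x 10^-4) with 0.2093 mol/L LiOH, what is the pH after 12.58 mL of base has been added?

Initial n(HNO2) = 0.3532 x 0.02618 = 0.009247 mol.
n(LiOH) added = 0.2093 x 0.01258 = 0.002633 mol, converting that many moles of HNO2 to NO2-.
Remaining n(HNO2) = 0.006614 mol; n(NO2-) = 0.002633 mol.
By Henderson-Hasselbalch, pH = pKa + log([A^-]/[HA]) = 3.35 + log(0.002633/0.006614) = 3.35 + (-0.40) = 2.95.

2.95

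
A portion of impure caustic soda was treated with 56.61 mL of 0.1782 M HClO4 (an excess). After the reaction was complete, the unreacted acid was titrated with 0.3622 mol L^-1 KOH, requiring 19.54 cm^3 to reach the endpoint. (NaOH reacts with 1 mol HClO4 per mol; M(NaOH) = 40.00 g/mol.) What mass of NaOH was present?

Total n(HClO4) added = 0.1782 x 0.05661 = 0.01009 mol.
n(KOH) used = 0.3622 x 0.01954 = 0.007077 mol, which equals the excess n(HClO4).
So n(HClO4) consumed by the sample = 0.01009 - 0.007077 = 0.003011 mol.
n(NaOH) = 0.003011 / 1 = 0.003011 mol.
mass = 0.003011 mol x 40.00 g/mol = 0.120 g.

0.120 g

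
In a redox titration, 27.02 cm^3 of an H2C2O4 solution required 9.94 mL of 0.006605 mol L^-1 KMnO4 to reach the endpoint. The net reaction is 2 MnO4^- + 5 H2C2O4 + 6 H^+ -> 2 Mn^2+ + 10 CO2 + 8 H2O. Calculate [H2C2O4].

0.00607 M

n(KMnO4) = 0.006605 x 0.009940 = 6.565e-5 mol.
From the balanced equation, 2 mol KMnO4 reacts with 5 mol H2C2O4, so n(H2C2O4) = 6.565e-5 x 5/2 = 0.0001641 mol.
[H2C2O4] = 0.0001641 / 0.02702 L = 0.00607 M.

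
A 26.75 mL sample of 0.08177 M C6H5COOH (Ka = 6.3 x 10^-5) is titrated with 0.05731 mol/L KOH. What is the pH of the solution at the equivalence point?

n(C6H5COOH) = 0.08177 x 0.02675 = 0.002187 mol; V(KOH) at equivalence = 0.002187/0.05731 = 0.03817 L.
At equivalence all the acid is converted to C6H5COO-; total volume = 0.02675 + 0.03817 = 0.06492 L, so [C6H5COO-] = 0.002187/0.06492 = 0.03369 M.
Kb = Kw/Ka = 1.0e-14 / 6.3 x 10^-5 = 1.59e-10.
[OH^-] = sqrt(Kb x [C6H5COO-]) = sqrt(1.59e-10 x 0.03369) = 2.31e-6 M.
pOH = 5.64, so pH = 14.00 - 5.64 = 8.36.

8.36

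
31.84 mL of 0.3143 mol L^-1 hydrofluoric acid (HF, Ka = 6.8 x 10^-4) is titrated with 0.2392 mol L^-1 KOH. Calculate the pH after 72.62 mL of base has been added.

12.85

n(acid) = 0.3143 x 0.03184 = 0.01001 mol; n(KOH) added = 0.2392 x 0.07262 = 0.01737 mol.
Base is in excess by 0.01737 - 0.01001 = 0.007363 mol in a total volume of 0.1045 L.
[OH^-] = 0.007363/0.1045 = 0.07049 M, so pOH = 1.15 and pH = 14.00 - 1.15 = 12.85.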